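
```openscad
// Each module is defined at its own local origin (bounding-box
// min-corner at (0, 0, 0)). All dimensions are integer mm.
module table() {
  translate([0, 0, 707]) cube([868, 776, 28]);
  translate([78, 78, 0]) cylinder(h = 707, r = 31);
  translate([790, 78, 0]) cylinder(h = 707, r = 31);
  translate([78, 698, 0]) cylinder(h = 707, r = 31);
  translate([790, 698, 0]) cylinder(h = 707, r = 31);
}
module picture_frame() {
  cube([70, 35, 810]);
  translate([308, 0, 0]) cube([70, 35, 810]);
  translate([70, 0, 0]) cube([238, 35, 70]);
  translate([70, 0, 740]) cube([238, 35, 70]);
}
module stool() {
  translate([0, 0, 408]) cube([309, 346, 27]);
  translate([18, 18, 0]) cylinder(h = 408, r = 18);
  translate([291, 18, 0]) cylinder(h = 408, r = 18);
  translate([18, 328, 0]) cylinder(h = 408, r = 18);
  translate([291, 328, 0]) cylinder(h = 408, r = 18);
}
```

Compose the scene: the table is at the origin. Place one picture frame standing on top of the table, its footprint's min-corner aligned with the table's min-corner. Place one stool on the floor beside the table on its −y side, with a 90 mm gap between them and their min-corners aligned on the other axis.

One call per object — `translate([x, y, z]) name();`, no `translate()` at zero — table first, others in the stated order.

table();
translate([0, 0, 735]) picture_frame();
translate([0, -436, 0]) stool();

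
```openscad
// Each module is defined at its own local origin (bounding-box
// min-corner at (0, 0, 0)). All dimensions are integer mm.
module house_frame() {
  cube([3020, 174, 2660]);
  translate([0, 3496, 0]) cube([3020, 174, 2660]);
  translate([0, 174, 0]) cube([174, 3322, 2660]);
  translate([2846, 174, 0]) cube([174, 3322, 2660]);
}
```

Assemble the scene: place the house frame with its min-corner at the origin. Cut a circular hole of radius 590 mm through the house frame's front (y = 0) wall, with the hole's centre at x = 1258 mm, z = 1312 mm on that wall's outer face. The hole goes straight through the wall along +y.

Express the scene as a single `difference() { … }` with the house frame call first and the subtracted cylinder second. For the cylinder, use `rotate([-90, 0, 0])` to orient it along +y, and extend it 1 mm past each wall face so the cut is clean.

difference() {
  house_frame();
  translate([1258, -1, 1312]) rotate([-90, 0, 0]) cylinder(h = 176, r = 590);
}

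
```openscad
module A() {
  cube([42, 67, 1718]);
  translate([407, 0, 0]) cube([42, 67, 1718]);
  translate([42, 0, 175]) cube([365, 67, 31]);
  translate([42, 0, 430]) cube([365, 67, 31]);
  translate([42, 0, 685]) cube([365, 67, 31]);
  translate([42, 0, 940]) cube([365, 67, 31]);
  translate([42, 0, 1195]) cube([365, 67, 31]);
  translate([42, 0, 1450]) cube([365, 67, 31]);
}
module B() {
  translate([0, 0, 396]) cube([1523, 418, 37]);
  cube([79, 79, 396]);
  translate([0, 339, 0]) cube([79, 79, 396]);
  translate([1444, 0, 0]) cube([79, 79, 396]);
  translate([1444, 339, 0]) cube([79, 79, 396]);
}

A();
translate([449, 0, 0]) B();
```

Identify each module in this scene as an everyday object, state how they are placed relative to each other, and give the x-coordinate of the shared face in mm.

A is a ladder. B is a bench. The bench is against the ladder's +x side, with their −y faces flush. The x-coordinate of the shared face is 449 mm.

The ladder's +x face and the bench's −x face are both at x = 449 mm.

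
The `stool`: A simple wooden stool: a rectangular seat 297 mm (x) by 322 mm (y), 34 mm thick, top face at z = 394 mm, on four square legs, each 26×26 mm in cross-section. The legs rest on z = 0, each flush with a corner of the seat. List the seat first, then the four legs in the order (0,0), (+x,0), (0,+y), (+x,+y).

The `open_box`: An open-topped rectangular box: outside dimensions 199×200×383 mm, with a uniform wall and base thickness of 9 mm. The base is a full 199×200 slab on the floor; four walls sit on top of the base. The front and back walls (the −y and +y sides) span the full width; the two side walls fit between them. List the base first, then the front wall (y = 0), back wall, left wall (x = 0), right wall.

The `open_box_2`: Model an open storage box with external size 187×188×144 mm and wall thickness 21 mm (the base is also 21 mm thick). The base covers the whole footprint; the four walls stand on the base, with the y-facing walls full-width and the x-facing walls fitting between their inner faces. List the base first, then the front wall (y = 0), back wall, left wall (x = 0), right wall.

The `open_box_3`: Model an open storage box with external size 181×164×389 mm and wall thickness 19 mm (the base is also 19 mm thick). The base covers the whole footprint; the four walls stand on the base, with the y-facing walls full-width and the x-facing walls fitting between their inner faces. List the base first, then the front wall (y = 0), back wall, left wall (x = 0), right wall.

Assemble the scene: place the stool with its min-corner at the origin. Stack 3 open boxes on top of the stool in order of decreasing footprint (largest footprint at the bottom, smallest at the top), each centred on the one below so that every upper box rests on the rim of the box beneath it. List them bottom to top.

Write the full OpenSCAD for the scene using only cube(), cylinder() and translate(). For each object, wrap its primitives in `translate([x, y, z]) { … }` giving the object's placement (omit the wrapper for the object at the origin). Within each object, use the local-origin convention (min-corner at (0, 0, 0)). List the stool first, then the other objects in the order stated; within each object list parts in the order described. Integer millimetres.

translate([0, 0, 360]) cube([297, 322, 34]);
cube([26, 26, 360]);
translate([271, 0, 0]) cube([26, 26, 360]);
translate([0, 296, 0]) cube([26, 26, 360]);
translate([271, 296, 0]) cube([26, 26, 360]);
translate([49, 61, 394]) {
  cube([199, 200, 9]);
  translate([0, 0, 9]) cube([199, 9, 374]);
  translate([0, 191, 9]) cube([199, 9, 374]);
  translate([0, 9, 9]) cube([9, 182, 374]);
  translate([190, 9, 9]) cube([9, 182, 374]);
}
translate([55, 67, 777]) {
  cube([187, 188, 21]);
  translate([0, 0, 21]) cube([187, 21, 123]);
  translate([0, 167, 21]) cube([187, 21, 123]);
  translate([0, 21, 21]) cube([21, 146, 123]);
  translate([166, 21, 21]) cube([21, 146, 123]);
}
translate([58, 79, 921]) {
  cube([181, 164, 19]);
  translate([0, 0, 19]) cube([181, 19, 370]);
  translate([0, 145, 19]) cube([181, 19, 370]);
  translate([0, 19, 19]) cube([19, 126, 370]);
  translate([162, 19, 19]) cube([19, 126, 370]);
}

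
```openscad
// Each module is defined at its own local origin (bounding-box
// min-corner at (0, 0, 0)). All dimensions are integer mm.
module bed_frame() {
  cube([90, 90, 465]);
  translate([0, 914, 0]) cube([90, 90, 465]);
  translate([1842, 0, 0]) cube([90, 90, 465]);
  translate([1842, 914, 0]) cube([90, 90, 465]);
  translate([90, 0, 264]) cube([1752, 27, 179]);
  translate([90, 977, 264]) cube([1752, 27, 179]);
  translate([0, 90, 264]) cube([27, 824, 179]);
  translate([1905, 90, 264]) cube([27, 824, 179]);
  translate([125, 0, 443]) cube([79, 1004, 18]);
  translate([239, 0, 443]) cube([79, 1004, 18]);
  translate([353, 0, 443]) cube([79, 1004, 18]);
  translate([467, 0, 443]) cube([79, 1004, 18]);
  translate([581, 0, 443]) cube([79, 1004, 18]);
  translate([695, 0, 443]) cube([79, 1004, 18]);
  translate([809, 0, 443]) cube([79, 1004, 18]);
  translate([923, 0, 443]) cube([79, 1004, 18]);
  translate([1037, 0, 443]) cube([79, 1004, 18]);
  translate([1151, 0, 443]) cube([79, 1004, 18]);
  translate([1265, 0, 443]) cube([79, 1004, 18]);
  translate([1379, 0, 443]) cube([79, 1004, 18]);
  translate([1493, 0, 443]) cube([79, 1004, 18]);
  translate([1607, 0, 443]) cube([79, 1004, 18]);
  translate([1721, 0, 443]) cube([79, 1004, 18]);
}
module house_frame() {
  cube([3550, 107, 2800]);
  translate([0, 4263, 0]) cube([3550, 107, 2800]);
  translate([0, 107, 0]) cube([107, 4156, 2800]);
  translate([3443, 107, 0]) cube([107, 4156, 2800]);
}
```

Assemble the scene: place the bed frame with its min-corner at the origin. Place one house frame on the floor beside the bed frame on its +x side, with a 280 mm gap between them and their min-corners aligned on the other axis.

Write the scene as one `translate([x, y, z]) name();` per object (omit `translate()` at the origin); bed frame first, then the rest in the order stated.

bed_frame();
translate([2212, 0, 0]) house_frame();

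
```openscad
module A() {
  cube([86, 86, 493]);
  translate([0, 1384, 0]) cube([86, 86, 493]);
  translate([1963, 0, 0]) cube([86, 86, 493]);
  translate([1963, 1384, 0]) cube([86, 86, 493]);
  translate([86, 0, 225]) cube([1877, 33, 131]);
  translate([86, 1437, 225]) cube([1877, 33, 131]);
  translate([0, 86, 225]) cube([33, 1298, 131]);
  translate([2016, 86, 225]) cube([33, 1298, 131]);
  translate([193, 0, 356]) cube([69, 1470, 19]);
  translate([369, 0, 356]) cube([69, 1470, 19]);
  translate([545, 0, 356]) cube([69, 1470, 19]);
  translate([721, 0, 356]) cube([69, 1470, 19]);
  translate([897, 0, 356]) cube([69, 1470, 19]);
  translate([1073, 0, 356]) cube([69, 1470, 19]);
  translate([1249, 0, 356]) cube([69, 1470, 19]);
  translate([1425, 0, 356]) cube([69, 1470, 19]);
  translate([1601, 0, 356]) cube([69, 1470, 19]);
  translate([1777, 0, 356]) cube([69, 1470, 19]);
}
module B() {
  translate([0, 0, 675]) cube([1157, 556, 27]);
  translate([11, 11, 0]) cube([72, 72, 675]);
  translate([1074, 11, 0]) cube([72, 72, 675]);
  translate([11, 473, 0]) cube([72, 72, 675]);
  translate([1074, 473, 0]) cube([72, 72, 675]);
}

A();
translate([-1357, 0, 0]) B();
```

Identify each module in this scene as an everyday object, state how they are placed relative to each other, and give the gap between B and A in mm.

A is a bed frame. B is a table. The table is on the floor beside the bed frame on its −x side. The gap between the table and the bed frame is 200 mm.

The table's nearest face is 200 mm from the bed frame's −x face.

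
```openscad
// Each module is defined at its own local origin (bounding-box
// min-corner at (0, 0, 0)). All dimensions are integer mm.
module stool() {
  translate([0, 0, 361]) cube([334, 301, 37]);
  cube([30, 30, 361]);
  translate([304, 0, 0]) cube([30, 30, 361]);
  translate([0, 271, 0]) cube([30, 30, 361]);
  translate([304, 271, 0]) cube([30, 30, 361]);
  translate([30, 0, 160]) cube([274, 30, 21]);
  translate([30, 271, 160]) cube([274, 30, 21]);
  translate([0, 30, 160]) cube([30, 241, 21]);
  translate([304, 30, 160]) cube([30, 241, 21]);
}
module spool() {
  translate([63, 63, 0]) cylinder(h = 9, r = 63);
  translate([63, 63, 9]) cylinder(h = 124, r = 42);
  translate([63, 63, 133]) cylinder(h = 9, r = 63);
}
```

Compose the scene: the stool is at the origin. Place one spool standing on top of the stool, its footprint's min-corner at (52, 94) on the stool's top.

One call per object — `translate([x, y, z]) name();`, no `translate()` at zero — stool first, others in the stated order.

stool();
translate([52, 94, 398]) spool();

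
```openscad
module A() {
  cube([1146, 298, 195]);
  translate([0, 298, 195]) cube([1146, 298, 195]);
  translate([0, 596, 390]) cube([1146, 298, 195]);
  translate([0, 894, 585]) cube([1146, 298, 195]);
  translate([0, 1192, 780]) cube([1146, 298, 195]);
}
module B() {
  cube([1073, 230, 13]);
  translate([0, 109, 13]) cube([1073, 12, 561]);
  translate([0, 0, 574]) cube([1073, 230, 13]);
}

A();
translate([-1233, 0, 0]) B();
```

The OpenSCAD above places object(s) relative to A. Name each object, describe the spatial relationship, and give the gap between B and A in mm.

A is a staircase. B is an I-beam. The I-beam is on the floor beside the staircase on its −x side. The gap between the I-beam and the staircase is 160 mm.

The I-beam's nearest face is 160 mm from the staircase's −x face.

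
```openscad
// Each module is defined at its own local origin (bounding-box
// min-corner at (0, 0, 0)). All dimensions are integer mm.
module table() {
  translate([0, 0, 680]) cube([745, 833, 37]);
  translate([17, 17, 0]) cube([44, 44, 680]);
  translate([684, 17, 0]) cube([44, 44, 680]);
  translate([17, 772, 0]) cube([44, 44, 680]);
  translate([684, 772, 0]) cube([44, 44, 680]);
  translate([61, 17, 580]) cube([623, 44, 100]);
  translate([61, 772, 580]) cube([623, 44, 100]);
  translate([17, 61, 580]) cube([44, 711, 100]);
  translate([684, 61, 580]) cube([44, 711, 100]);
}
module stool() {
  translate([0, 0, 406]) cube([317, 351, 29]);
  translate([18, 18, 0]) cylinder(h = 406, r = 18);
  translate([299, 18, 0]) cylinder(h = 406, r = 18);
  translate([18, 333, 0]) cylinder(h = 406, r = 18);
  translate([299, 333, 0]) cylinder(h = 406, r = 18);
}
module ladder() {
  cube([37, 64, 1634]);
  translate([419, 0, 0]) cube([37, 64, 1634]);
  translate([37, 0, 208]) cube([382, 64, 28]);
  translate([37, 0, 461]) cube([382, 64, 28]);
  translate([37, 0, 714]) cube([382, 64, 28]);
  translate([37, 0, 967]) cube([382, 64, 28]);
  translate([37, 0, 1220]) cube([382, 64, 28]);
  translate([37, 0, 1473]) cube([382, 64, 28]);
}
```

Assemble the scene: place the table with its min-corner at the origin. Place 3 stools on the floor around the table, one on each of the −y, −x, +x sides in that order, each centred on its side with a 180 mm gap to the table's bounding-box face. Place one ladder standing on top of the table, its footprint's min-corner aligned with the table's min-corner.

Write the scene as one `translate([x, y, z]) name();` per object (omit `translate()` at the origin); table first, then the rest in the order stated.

table();
translate([214, -531, 0]) stool();
translate([-497, 241, 0]) stool();
translate([925, 241, 0]) stool();
translate([0, 0, 717]) ladder();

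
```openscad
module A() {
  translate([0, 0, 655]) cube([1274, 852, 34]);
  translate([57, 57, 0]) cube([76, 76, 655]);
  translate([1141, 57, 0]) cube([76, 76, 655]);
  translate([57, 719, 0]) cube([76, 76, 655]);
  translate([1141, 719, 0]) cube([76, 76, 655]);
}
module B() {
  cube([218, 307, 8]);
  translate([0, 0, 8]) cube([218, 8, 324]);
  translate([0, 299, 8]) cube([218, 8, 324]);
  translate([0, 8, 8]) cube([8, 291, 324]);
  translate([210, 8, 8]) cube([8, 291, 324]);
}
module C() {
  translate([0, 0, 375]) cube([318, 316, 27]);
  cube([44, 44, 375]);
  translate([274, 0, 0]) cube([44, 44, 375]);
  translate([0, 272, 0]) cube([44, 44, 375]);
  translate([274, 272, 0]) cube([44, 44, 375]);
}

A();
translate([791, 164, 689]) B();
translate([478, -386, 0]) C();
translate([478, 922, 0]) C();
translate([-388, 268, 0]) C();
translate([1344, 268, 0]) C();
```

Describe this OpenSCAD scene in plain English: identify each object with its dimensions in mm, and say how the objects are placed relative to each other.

A is a table with a 1274×852 mm rectangular top, 34 mm thick, top surface at z = 689 mm, supported by four 76×76 mm square legs, each inset 57 mm from the nearest pair of top edges, running from the floor.

B is an open storage box with external size 218×307×332 mm and wall thickness 8 mm (the base is also 8 mm thick). The base covers the whole footprint; the four walls stand on the base, with the y-facing walls full-width and the x-facing walls fitting between their inner faces.

C is a four-legged stool. The seat is 318×316 mm, 27 mm thick, top at z = 402 mm. It stands on four square legs, each 44×44 mm in cross-section, from z = 0 to the seat underside, each flush with a corner of the seat.

The open box is on top of the table. Four stools sit around the table at the −y, +y, −x, +x sides.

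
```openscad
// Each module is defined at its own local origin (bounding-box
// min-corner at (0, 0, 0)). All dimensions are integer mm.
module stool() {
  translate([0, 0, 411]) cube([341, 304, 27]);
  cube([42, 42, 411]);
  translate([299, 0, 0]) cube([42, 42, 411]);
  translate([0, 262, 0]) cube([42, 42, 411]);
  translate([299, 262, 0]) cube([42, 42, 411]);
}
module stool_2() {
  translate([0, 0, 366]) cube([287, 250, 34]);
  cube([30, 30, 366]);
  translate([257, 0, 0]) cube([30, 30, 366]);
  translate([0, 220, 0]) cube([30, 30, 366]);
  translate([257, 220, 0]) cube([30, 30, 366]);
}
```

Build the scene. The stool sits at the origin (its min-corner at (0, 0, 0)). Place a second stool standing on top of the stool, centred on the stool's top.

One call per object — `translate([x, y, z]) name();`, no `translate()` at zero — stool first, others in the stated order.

stool();
translate([27, 27, 438]) stool_2();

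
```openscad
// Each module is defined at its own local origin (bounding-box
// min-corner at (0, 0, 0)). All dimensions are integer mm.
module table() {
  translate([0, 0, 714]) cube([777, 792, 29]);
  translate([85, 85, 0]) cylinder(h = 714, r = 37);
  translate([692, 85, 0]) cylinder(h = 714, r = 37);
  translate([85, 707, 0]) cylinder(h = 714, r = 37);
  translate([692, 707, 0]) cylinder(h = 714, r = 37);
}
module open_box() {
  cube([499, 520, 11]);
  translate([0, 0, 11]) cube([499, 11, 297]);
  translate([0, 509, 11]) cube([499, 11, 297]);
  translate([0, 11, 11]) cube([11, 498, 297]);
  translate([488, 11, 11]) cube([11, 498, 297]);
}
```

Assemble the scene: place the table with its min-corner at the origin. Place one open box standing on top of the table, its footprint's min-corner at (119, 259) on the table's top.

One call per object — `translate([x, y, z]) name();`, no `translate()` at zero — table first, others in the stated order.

table();
translate([119, 259, 743]) open_box();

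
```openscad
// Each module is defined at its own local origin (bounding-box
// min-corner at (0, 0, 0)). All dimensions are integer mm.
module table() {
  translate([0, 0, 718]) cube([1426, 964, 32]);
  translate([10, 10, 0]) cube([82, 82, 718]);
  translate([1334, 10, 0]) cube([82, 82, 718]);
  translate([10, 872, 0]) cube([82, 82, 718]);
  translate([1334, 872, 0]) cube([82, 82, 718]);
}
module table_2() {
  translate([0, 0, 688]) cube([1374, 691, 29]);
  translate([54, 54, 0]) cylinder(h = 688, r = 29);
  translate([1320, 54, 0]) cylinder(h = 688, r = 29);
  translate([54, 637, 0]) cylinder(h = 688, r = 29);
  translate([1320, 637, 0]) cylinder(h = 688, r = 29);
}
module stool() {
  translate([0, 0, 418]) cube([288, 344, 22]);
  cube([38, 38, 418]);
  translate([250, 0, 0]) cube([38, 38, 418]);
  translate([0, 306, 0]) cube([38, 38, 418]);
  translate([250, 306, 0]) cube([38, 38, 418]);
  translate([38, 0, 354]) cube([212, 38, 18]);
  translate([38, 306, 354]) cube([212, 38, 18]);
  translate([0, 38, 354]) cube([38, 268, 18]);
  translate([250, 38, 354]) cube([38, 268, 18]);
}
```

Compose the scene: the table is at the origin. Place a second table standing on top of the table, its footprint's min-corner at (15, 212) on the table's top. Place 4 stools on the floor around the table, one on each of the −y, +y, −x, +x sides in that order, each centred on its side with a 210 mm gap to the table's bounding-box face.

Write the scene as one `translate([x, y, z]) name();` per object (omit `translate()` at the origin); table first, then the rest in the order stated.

table();
translate([15, 212, 750]) table_2();
translate([569, -554, 0]) stool();
translate([569, 1174, 0]) stool();
translate([-498, 310, 0]) stool();
translate([1636, 310, 0]) stool();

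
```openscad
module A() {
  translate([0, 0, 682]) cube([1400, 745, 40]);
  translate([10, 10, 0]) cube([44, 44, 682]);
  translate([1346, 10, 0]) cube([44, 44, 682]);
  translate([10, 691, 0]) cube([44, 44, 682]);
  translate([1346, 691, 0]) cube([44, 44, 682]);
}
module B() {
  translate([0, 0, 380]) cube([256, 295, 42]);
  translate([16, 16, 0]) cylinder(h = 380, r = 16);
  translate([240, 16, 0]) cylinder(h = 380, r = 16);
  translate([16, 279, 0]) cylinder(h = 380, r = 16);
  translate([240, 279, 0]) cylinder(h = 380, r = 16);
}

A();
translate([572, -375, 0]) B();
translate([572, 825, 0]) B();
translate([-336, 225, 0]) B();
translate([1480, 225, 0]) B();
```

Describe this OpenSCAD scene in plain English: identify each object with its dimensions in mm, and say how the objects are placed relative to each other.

A is a rectangular dining table. The top is 1400×745×40 mm with its upper surface at z = 722 mm. It stands on four 44×44 mm square legs, each inset 10 mm from the nearest pair of top edges, running from the floor to the underside of the top.

B is a four-legged stool. The seat is 256×295 mm, 42 mm thick, top at z = 422 mm. It stands on four round legs, each 32 mm in diameter, from z = 0 to the seat underside, each leg's axis is inset half a diameter from the nearest pair of seat edges (so the leg's bounding box is flush with the corner).

Four stools sit around the table at the −y, +y, −x, +x sides.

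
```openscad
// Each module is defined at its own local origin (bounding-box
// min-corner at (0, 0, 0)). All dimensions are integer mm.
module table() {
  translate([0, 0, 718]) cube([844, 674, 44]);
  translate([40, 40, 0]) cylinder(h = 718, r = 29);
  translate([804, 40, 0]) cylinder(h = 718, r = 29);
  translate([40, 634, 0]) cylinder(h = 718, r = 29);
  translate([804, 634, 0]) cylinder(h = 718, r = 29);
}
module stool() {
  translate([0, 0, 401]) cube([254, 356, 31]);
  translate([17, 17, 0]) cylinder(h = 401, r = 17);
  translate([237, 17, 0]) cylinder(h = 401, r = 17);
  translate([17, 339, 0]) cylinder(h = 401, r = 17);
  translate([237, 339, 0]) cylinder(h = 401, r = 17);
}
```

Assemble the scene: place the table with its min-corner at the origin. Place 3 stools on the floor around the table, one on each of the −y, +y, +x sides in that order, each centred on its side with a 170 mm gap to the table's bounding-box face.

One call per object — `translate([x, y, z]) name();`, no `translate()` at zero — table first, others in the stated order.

table();
translate([295, -526, 0]) stool();
translate([295, 844, 0]) stool();
translate([1014, 159, 0]) stool();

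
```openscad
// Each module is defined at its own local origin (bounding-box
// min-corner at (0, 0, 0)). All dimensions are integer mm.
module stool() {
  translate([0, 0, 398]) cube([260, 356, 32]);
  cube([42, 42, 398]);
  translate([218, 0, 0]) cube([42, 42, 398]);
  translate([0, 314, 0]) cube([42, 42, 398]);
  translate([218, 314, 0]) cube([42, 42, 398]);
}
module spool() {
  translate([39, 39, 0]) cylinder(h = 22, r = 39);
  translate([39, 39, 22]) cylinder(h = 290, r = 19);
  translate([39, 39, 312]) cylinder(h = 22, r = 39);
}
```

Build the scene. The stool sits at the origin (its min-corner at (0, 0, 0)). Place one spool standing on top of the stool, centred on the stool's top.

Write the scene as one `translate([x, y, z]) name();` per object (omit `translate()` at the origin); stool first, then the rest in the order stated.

stool();
translate([91, 139, 430]) spool();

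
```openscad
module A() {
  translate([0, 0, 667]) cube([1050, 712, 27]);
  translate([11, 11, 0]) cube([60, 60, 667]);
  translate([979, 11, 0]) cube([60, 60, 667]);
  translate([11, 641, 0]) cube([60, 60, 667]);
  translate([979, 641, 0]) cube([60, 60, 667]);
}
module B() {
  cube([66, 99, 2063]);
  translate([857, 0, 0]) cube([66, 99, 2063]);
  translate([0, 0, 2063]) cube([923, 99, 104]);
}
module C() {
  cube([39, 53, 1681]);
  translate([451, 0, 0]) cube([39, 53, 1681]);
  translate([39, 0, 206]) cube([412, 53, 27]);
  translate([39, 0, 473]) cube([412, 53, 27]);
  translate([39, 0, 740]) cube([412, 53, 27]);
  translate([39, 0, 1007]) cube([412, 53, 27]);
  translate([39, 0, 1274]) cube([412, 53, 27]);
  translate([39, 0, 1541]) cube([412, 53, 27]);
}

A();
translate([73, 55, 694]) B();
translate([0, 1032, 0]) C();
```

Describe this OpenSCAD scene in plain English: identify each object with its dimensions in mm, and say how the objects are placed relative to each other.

A is a rectangular dining table. The top is 1050×712×27 mm with its upper surface at z = 694 mm. It stands on four 60×60 mm square legs, each inset 11 mm from the nearest pair of top edges, running from the floor to the underside of the top.

B is a rectangular door frame: two vertical jambs of 66×99 mm section, 2063 mm tall, with a clear opening 791 mm wide between their inner faces. A header 104 mm tall and 99 mm deep lies on top of the jambs and spans the full outside width.

C is a wooden ladder with two side rails of 39×53 mm section and 1681 mm height, set 490 mm apart overall. Between them run 6 rectangular rungs (53 mm deep, 27 mm thick), front faces flush with the rails' −y face. The bottom of the first rung is 206 mm above the floor and each subsequent rung is 267 mm higher than the one below.

The door frame is on top of the table. The ladder is on the floor beside the table on its +y side.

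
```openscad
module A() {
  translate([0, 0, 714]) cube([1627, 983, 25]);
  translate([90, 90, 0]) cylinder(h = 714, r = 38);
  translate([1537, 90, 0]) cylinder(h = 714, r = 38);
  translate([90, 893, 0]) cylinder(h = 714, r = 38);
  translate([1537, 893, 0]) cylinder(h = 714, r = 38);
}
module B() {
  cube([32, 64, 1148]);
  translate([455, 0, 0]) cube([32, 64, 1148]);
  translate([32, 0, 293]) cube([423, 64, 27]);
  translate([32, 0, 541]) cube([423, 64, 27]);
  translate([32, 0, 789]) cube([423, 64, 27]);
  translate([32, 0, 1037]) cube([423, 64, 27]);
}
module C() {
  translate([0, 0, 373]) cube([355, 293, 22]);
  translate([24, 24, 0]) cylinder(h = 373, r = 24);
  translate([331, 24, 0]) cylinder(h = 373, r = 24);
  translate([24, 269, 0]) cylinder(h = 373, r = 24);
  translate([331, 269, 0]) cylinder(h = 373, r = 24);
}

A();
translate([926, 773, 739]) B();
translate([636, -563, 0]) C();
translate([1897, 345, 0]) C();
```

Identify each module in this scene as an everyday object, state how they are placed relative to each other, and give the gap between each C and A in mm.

A is a table. B is a ladder. C is a stool. The ladder is on top of the table. Two stools sit around the table at the −y, +x sides. The gap between each stool and the table is 270 mm.

Each stool's nearest face is 270 mm from the table's bounding box.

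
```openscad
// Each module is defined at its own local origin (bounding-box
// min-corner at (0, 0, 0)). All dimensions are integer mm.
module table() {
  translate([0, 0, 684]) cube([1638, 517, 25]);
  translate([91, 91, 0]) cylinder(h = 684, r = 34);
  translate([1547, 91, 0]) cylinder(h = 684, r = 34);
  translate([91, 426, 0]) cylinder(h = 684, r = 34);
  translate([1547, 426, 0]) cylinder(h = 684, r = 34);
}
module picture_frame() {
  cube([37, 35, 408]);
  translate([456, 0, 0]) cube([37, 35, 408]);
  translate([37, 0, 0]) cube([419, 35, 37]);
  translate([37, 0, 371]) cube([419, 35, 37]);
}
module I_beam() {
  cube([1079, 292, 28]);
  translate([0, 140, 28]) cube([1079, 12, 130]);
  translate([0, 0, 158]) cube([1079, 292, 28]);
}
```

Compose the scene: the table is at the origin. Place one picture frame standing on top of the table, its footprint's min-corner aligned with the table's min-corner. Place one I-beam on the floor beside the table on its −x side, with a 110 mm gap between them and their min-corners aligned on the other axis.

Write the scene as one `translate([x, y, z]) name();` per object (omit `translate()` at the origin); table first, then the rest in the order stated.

table();
translate([0, 0, 709]) picture_frame();
translate([-1189, 0, 0]) I_beam();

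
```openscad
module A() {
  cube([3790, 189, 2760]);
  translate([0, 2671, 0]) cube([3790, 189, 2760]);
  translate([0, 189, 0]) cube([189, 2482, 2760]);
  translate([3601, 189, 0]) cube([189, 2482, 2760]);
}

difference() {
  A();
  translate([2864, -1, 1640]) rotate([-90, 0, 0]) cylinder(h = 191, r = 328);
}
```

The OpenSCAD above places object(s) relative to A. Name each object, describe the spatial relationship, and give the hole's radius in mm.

A is a house frame. The house frame has a circular hole through its front wall. The hole's radius is 328 mm.

The subtracted cylinder has r = 328 mm.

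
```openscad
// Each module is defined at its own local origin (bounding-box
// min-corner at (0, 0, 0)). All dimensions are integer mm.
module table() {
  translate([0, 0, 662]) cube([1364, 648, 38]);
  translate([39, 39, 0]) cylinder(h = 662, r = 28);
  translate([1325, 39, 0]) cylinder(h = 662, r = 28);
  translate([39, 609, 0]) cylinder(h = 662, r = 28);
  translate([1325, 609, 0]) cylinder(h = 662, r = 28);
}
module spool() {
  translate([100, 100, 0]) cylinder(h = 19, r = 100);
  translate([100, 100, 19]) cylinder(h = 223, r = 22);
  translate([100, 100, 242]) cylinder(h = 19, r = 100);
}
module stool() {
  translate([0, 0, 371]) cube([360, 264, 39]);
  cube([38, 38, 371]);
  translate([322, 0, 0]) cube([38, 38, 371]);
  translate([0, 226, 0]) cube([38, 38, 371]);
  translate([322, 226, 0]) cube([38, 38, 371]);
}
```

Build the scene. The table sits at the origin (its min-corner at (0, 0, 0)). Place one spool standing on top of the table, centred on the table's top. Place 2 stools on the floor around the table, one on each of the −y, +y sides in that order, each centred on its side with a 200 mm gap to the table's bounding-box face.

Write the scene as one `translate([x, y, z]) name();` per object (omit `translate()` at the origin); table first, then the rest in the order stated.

table();
translate([582, 224, 700]) spool();
translate([502, -464, 0]) stool();
translate([502, 848, 0]) stool();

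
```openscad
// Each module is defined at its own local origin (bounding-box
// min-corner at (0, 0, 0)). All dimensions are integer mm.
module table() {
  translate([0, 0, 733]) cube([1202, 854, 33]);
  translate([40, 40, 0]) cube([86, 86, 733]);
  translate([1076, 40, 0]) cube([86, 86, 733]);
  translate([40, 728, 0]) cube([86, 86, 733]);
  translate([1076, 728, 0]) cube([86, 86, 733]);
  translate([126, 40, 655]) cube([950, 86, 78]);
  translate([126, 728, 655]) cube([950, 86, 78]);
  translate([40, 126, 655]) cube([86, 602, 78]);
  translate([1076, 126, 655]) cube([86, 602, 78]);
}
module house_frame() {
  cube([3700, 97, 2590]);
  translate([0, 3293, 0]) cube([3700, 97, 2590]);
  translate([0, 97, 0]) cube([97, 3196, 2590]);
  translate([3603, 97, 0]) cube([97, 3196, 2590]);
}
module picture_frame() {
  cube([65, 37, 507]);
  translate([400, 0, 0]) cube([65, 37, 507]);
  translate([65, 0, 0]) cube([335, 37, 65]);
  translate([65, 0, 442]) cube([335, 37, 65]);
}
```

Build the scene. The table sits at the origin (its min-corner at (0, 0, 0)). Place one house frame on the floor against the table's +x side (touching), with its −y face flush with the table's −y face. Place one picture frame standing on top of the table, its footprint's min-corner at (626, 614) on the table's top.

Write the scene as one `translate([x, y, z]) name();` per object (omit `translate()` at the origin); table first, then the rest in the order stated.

table();
translate([1202, 0, 0]) house_frame();
translate([626, 614, 766]) picture_frame();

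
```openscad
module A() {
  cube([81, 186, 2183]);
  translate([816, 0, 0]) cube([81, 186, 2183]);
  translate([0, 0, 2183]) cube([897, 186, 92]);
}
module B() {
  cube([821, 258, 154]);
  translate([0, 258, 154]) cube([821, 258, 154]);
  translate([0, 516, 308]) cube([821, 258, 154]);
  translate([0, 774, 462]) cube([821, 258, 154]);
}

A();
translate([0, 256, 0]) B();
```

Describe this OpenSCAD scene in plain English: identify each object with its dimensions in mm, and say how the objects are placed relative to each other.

A is a door frame. The clear opening is 735 mm wide and 2183 mm high. Two 81 mm wide jambs, 186 mm deep, stand either side of the opening from the floor to the top of the opening. A 92 mm thick head sits across the top of both jambs, spanning the full outside width of the frame.

B is a run of 4 identical solid stair steps. Each tread is 821×258 mm and each step block is 154 mm high. Step 1 rests on the floor; step k is offset from step 1 by (k−1)×258 mm in y and (k−1)×154 mm in z.

The staircase is on the floor beside the door frame on its +y side.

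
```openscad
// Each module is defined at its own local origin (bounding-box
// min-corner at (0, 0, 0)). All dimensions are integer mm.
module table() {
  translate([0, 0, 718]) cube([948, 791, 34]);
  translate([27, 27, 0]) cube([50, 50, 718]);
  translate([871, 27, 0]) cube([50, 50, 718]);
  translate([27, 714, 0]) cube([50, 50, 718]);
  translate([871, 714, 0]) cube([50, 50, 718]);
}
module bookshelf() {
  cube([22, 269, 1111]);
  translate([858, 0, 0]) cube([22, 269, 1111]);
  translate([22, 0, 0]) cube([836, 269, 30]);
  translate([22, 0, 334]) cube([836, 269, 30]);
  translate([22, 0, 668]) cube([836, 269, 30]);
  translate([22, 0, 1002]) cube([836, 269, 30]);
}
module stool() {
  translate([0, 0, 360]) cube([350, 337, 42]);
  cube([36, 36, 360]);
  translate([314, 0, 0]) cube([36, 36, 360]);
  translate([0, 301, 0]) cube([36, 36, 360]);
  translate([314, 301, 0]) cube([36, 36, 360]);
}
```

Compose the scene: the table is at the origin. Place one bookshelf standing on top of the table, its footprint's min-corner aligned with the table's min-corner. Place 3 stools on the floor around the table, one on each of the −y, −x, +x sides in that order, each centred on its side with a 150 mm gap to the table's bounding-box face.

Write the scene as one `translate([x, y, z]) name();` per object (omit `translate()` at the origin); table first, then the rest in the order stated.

table();
translate([0, 0, 752]) bookshelf();
translate([299, -487, 0]) stool();
translate([-500, 227, 0]) stool();
translate([1098, 227, 0]) stool();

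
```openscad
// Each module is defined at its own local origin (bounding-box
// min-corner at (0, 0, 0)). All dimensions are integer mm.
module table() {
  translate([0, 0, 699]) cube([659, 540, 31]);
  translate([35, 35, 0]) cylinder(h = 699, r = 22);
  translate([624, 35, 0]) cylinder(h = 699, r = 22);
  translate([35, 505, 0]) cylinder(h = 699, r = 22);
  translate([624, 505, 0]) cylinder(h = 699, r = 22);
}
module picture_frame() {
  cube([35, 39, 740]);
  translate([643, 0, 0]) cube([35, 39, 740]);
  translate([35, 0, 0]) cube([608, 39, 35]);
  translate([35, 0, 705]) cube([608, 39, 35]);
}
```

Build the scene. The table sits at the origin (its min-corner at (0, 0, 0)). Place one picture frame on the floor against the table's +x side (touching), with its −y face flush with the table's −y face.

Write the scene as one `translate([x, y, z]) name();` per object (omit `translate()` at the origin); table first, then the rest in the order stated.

table();
translate([659, 0, 0]) picture_frame();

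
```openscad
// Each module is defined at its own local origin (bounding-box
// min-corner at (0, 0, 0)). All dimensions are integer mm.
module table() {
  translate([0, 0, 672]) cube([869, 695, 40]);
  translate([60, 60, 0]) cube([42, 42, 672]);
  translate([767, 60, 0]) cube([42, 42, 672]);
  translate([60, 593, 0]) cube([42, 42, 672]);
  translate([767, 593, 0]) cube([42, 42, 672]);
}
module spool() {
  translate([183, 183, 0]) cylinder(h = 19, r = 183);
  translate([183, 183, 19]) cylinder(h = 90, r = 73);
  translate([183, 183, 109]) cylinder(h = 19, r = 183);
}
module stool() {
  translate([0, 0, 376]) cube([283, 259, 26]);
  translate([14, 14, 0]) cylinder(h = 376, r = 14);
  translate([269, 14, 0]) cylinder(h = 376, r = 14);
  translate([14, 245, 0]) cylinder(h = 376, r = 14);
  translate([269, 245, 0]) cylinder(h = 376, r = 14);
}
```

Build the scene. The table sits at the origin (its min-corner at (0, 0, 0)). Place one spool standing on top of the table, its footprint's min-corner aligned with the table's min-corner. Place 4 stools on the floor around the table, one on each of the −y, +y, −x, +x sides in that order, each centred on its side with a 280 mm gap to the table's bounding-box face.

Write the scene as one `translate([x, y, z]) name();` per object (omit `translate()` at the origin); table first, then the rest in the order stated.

table();
translate([0, 0, 712]) spool();
translate([293, -539, 0]) stool();
translate([293, 975, 0]) stool();
translate([-563, 218, 0]) stool();
translate([1149, 218, 0]) stool();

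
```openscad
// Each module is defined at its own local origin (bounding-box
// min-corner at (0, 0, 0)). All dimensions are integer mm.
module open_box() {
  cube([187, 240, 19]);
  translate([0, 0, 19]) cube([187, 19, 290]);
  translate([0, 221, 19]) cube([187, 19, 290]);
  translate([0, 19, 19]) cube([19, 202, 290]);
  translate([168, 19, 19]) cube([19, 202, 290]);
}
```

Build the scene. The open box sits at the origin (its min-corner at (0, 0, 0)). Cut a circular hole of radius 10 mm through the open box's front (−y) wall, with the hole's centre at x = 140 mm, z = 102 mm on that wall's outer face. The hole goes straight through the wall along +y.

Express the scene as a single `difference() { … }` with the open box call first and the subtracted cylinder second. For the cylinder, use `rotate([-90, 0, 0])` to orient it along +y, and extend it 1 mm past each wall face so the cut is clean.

difference() {
  open_box();
  translate([140, -1, 102]) rotate([-90, 0, 0]) cylinder(h = 21, r = 10);
}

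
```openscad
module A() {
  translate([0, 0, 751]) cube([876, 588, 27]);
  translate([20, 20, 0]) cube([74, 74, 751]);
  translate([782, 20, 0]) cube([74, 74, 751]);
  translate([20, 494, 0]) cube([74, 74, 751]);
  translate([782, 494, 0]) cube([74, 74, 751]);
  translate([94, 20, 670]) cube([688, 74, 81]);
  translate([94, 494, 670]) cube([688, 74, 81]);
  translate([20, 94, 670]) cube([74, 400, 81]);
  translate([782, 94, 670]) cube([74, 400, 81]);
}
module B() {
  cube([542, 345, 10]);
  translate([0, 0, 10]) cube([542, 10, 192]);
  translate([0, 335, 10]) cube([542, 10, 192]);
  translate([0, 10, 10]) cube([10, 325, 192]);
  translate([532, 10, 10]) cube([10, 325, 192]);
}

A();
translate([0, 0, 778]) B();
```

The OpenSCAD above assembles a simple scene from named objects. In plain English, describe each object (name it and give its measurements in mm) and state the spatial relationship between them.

A is a rectangular dining table. The top is 876×588×27 mm with its upper surface at z = 778 mm. It stands on four 74×74 mm square legs, each inset 20 mm from the nearest pair of top edges, running from the floor to the underside of the top. Four apron rails, 74 mm thick and 81 mm tall, run between adjacent legs with their top edges flush with the underside of the top and their outer faces flush with the legs' outer faces.

B is an open-topped rectangular box: outside dimensions 542×345×202 mm, with a uniform wall and base thickness of 10 mm. The base is a full 542×345 slab on the floor; four walls sit on top of the base. The front and back walls (the −y and +y sides) span the full width; the two side walls fit between them.

The open box is on top of the table.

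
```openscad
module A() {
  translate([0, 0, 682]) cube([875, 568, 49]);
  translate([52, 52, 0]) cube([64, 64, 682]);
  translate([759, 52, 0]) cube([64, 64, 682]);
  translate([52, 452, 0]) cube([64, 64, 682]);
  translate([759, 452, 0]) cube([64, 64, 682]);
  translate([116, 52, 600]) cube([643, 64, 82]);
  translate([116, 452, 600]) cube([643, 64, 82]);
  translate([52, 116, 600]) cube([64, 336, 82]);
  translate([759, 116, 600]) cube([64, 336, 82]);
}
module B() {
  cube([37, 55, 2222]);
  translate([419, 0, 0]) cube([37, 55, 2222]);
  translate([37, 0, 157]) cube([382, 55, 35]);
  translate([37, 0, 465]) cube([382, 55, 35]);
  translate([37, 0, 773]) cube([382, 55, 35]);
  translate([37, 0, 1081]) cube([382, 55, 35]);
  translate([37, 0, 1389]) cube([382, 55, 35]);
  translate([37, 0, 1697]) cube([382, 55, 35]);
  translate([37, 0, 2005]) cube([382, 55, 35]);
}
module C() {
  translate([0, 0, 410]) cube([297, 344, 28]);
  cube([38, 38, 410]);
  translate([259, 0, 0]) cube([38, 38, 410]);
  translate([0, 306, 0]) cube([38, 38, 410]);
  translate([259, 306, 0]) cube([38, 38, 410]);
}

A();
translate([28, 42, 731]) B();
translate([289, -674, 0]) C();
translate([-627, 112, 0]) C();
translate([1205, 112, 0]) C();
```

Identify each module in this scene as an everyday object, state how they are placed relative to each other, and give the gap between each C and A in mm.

A is a table. B is a ladder. C is a stool. The ladder is on top of the table. Three stools sit around the table at the −y, −x, +x sides. The gap between each stool and the table is 330 mm.

Each stool's nearest face is 330 mm from the table's bounding box.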